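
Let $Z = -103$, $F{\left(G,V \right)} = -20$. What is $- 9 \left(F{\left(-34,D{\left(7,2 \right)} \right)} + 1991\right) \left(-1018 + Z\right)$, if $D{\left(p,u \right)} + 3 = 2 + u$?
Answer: $19885419$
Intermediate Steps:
$D{\left(p,u \right)} = -1 + u$ ($D{\left(p,u \right)} = -3 + \left(2 + u\right) = -1 + u$)
$- 9 \left(F{\left(-34,D{\left(7,2 \right)} \right)} + 1991\right) \left(-1018 + Z\right) = - 9 \left(-20 + 1991\right) \left(-1018 - 103\right) = - 9 \cdot 1971 \left(-1121\right) = \left(-9\right) \left(-2209491\right) = 19885419$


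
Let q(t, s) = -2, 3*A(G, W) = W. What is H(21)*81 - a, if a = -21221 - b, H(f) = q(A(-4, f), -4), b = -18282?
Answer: 2777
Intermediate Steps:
A(G, W) = W/3
H(f) = -2
a = -2939 (a = -21221 - 1*(-18282) = -21221 + 18282 = -2939)
H(21)*81 - a = -2*81 - 1*(-2939) = -162 + 2939 = 2777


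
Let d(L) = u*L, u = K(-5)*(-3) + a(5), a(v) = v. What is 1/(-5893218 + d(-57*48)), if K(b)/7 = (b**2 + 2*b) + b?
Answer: -1/5332338 ≈ -1.8754e-7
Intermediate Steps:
K(b) = 7*b**2 + 21*b (K(b) = 7*((b**2 + 2*b) + b) = 7*(b**2 + 3*b) = 7*b**2 + 21*b)
u = -205 (u = (7*(-5)*(3 - 5))*(-3) + 5 = (7*(-5)*(-2))*(-3) + 5 = 70*(-3) + 5 = -210 + 5 = -205)
d(L) = -205*L
1/(-5893218 + d(-57*48)) = 1/(-5893218 - (-11685)*48) = 1/(-5893218 - 205*(-2736)) = 1/(-5893218 + 560880) = 1/(-5332338) = -1/5332338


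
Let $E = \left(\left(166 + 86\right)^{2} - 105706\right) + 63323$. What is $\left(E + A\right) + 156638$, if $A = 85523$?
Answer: $263282$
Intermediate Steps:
$E = 21121$ ($E = \left(252^{2} - 105706\right) + 63323 = \left(63504 - 105706\right) + 63323 = -42202 + 63323 = 21121$)
$\left(E + A\right) + 156638 = \left(21121 + 85523\right) + 156638 = 106644 + 156638 = 263282$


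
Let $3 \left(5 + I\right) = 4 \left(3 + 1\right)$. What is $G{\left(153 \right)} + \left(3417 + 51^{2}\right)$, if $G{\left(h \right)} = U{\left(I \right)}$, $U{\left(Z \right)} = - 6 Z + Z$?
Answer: $\frac{18049}{3} \approx 6016.3$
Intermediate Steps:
$I = \frac{1}{3}$ ($I = -5 + \frac{4 \left(3 + 1\right)}{3} = -5 + \frac{4 \cdot 4}{3} = -5 + \frac{1}{3} \cdot 16 = -5 + \frac{16}{3} = \frac{1}{3} \approx 0.33333$)
$U{\left(Z \right)} = - 5 Z$
$G{\left(h \right)} = - \frac{5}{3}$ ($G{\left(h \right)} = \left(-5\right) \frac{1}{3} = - \frac{5}{3}$)
$G{\left(153 \right)} + \left(3417 + 51^{2}\right) = - \frac{5}{3} + \left(3417 + 51^{2}\right) = - \frac{5}{3} + \left(3417 + 2601\right) = - \frac{5}{3} + 6018 = \frac{18049}{3}$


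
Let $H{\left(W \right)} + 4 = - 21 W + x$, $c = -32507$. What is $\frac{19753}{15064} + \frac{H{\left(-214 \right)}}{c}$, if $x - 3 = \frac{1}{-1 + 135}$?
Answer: $\frac{38486683141}{32808925016} \approx 1.1731$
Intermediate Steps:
$x = \frac{403}{134}$ ($x = 3 + \frac{1}{-1 + 135} = 3 + \frac{1}{134} = \frac{403}{134} \approx 3.0075$)
$H{\left(W \right)} = - \frac{133}{134} - 21 W$ ($H{\left(W \right)} = -4 - \left(- \frac{403}{134} + 21 W\right) = - \frac{133}{134} - 21 W$)
$\frac{19753}{15064} + \frac{H{\left(-214 \right)}}{c} = \frac{19753}{15064} + \frac{- \frac{133}{134} - -4494}{-32507} = 19753 \cdot \frac{1}{15064} + \left(- \frac{133}{134} + 4494\right) \left(- \frac{1}{32507}\right) = \frac{19753}{15064} + \frac{602063}{134} \left(- \frac{1}{32507}\right) = \frac{19753}{15064} - \frac{602063}{4355938} = \frac{38486683141}{32808925016}$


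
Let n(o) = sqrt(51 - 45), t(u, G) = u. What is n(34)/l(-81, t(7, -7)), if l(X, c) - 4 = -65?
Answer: -sqrt(6)/61 ≈ -0.040156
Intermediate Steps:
n(o) = sqrt(6)
l(X, c) = -61 (l(X, c) = 4 - 65 = -61)
n(34)/l(-81, t(7, -7)) = sqrt(6)/(-61) = sqrt(6)*(-1/61) = -sqrt(6)/61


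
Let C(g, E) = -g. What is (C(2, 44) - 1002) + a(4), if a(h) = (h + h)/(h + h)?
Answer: -1003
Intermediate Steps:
a(h) = 1 (a(h) = (2*h)/((2*h)) = (2*h)*(1/(2*h)) = 1)
(C(2, 44) - 1002) + a(4) = (-1*2 - 1002) + 1 = (-2 - 1002) + 1 = -1004 + 1 = -1003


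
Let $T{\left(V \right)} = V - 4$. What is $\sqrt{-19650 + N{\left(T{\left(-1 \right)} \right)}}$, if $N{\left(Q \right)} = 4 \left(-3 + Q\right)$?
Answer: $i \sqrt{19682} \approx 140.29 i$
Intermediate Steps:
$T{\left(V \right)} = -4 + V$ ($T{\left(V \right)} = V - 4 = -4 + V$)
$N{\left(Q \right)} = -12 + 4 Q$
$\sqrt{-19650 + N{\left(T{\left(-1 \right)} \right)}} = \sqrt{-19650 + \left(-12 + 4 \left(-4 - 1\right)\right)} = \sqrt{-19650 + \left(-12 + 4 \left(-5\right)\right)} = \sqrt{-19650 - 32} = \sqrt{-19682} = i \sqrt{19682}$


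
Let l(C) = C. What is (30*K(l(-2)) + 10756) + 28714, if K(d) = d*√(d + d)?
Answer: 39470 - 120*I ≈ 39470.0 - 120.0*I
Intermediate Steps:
K(d) = √2*d^(3/2) (K(d) = d*√(2*d) = d*(√2*√d) = √2*d^(3/2))
(30*K(l(-2)) + 10756) + 28714 = (30*(√2*(-2)^(3/2)) + 10756) + 28714 = (30*(√2*(-2*I*√2)) + 10756) + 28714 = (30*(-4*I) + 10756) + 28714 = (-120*I + 10756) + 28714 = (10756 - 120*I) + 28714 = 39470 - 120*I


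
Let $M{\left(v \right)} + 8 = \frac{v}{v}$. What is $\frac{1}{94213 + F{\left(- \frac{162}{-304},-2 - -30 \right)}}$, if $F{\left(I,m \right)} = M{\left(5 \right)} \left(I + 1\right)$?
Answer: $\frac{152}{14318745} \approx 1.0615 \cdot 10^{-5}$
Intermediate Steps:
$M{\left(v \right)} = -7$ ($M{\left(v \right)} = -8 + \frac{v}{v} = -8 + 1 = -7$)
$F{\left(I,m \right)} = -7 - 7 I$ ($F{\left(I,m \right)} = - 7 \left(I + 1\right) = - 7 \left(1 + I\right) = -7 - 7 I$)
$\frac{1}{94213 + F{\left(- \frac{162}{-304},-2 - -30 \right)}} = \frac{1}{94213 - \left(7 + 7 \left(- \frac{162}{-304}\right)\right)} = \frac{1}{94213 - \left(7 + 7 \left(\left(-162\right) \left(- \frac{1}{304}\right)\right)\right)} = \frac{1}{94213 - \frac{1631}{152}} = \frac{1}{\frac{14318745}{152}} = \frac{152}{14318745}$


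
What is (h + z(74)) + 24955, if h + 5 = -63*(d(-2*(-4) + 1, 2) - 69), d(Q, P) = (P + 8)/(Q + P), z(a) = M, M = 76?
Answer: 322473/11 ≈ 29316.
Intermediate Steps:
z(a) = 76
d(Q, P) = (8 + P)/(P + Q)
h = 47132/11 (h = -5 - 63*((8 + 2)/(2 + (-2*(-4) + 1)) - 69) = -5 - 63*(10/(2 + (8 + 1)) - 69) = -5 - 63*(10/(2 + 9) - 69) = -5 - 63*(10/11 - 69) = -5 - 63*(-749/11) = -5 + 47187/11 = 47132/11 ≈ 4284.7)
(h + z(74)) + 24955 = (47132/11 + 76) + 24955 = 47968/11 + 24955 = 322473/11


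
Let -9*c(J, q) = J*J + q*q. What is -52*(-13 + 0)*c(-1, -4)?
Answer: -11492/9 ≈ -1276.9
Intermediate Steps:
c(J, q) = -J²/9 - q²/9 (c(J, q) = -(J*J + q*q)/9 = -(J² + q²)/9 = -J²/9 - q²/9)
-52*(-13 + 0)*c(-1, -4) = -52*(-13 + 0)*(-⅑*(-1)² - ⅑*(-4)²) = -(-676)*(-⅑*1 - ⅑*16) = -(-676)*(-⅑ - 16/9) = -(-676)*(-17)/9 = -52*221/9 = -11492/9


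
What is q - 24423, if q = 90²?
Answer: -16323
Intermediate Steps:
q = 8100
q - 24423 = 8100 - 24423 = -16323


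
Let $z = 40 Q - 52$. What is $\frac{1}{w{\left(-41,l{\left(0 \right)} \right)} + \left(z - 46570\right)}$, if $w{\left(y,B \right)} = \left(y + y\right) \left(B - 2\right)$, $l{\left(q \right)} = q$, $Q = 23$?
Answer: $- \frac{1}{45538} \approx -2.196 \cdot 10^{-5}$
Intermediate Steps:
$z = 868$ ($z = 40 \cdot 23 - 52 = 920 - 52 = 868$)
$w{\left(y,B \right)} = 2 y \left(-2 + B\right)$
$\frac{1}{w{\left(-41,l{\left(0 \right)} \right)} + \left(z - 46570\right)} = \frac{1}{2 \left(-41\right) \left(-2 + 0\right) + \left(868 - 46570\right)} = \frac{1}{2 \left(-41\right) \left(-2\right) + \left(868 - 46570\right)} = \frac{1}{164 - 45702} = \frac{1}{-45538} = - \frac{1}{45538}$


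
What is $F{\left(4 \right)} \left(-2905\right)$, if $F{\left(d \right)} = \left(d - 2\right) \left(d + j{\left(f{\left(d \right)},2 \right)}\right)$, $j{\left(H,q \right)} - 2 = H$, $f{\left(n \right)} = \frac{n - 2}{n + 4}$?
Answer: $- \frac{72625}{2} \approx -36313.0$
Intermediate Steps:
$f{\left(n \right)} = \frac{-2 + n}{4 + n}$
$j{\left(H,q \right)} = 2 + H$
$F{\left(d \right)} = \left(-2 + d\right) \left(2 + d + \frac{-2 + d}{4 + d}\right)$ ($F{\left(d \right)} = \left(d - 2\right) \left(d + \left(2 + \frac{-2 + d}{4 + d}\right)\right) = \left(-2 + d\right) \left(2 + d + \frac{-2 + d}{4 + d}\right)$)
$F{\left(4 \right)} \left(-2905\right) = \frac{-12 + 4^{3} - 32 + 5 \cdot 4^{2}}{4 + 4} \left(-2905\right) = \frac{-12 + 64 - 32 + 5 \cdot 16}{8} \left(-2905\right) = \frac{-12 + 64 - 32 + 80}{8} \left(-2905\right) = \frac{1}{8} \cdot 100 \left(-2905\right) = \frac{25}{2} \left(-2905\right) = - \frac{72625}{2}$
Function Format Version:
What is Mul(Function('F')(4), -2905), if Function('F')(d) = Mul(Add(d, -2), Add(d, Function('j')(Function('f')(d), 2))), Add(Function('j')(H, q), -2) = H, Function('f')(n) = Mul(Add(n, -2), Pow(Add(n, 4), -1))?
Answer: Rational(-72625, 2) ≈ -36313.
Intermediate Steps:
Function('f')(n) = Mul(Pow(Add(4, n), -1), Add(-2, n)) (Function('f')(n) = Mul(Add(-2, n), Pow(Add(4, n), -1)) = Mul(Pow(Add(4, n), -1), Add(-2, n)))
Function('j')(H, q) = Add(2, H)
Function('F')(d) = Mul(Add(-2, d), Add(2, d, Mul(Pow(Add(4, d), -1), Add(-2, d)))) (Function('F')(d) = Mul(Add(d, -2), Add(d, Add(2, Mul(Pow(Add(4, d), -1), Add(-2, d))))) = Mul(Add(-2, d), Add(2, d, Mul(Pow(Add(4, d), -1), Add(-2, d)))))
Mul(Function('F')(4), -2905) = Mul(Mul(Pow(Add(4, 4), -1), Add(-12, Pow(4, 3), Mul(-8, 4), Mul(5, Pow(4, 2)))), -2905) = Mul(Mul(Pow(8, -1), Add(-12, 64, -32, Mul(5, 16))), -2905) = Mul(Mul(Rational(1, 8), Add(-12, 64, -32, 80)), -2905) = Mul(Mul(Rational(1, 8), 100), -2905) = Mul(Rational(25, 2), -2905) = Rational(-72625, 2)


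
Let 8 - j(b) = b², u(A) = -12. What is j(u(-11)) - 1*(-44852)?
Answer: 44716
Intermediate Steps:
j(b) = 8 - b²
j(u(-11)) - 1*(-44852) = (8 - 1*(-12)²) - 1*(-44852) = (8 - 1*144) + 44852 = (8 - 144) + 44852 = -136 + 44852 = 44716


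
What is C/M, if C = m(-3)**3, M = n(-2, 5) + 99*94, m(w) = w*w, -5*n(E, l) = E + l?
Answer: 1215/15509 ≈ 0.078342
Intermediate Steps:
n(E, l) = -E/5 - l/5 (n(E, l) = -(E + l)/5 = -E/5 - l/5)
m(w) = w**2
M = 46527/5 (M = (-1/5*(-2) - 1/5*5) + 99*94 = (2/5 - 1) + 9306 = -3/5 + 9306 = 46527/5 ≈ 9305.4)
C = 729 (C = ((-3)**2)**3 = 9**3 = 729)
C/M = 729/(46527/5) = 729*(5/46527) = 1215/15509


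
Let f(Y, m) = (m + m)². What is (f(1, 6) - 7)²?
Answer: 18769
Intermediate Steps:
f(Y, m) = 4*m² (f(Y, m) = (2*m)² = 4*m²)
(f(1, 6) - 7)² = (4*6² - 7)² = (4*36 - 7)² = (144 - 7)² = 137² = 18769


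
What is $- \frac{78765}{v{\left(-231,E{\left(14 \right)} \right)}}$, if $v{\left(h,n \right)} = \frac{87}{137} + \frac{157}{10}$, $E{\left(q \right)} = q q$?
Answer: $- \frac{107908050}{22379} \approx -4821.8$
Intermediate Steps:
$E{\left(q \right)} = q^{2}$
$v{\left(h,n \right)} = \frac{22379}{1370}$ ($v{\left(h,n \right)} = 87 \cdot \frac{1}{137} + 157 \cdot \frac{1}{10} = \frac{87}{137} + \frac{157}{10} = \frac{22379}{1370}$)
$- \frac{78765}{v{\left(-231,E{\left(14 \right)} \right)}} = - \frac{78765}{\frac{22379}{1370}} = \left(-78765\right) \frac{1370}{22379} = - \frac{107908050}{22379}$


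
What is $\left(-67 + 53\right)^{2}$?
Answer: $196$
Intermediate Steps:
$\left(-67 + 53\right)^{2} = \left(-14\right)^{2} = 196$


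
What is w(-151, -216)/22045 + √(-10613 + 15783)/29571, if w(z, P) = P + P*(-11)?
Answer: 432/4409 + √5170/29571 ≈ 0.10041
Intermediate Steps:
w(z, P) = -10*P (w(z, P) = P - 11*P = -10*P)
w(-151, -216)/22045 + √(-10613 + 15783)/29571 = -10*(-216)/22045 + √(-10613 + 15783)/29571 = 2160*(1/22045) + √5170*(1/29571) = 432/4409 + √5170/29571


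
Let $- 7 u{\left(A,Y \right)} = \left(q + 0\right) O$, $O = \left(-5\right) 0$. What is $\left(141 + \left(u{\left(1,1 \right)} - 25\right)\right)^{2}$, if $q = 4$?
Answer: $13456$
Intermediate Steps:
$O = 0$
$u{\left(A,Y \right)} = 0$ ($u{\left(A,Y \right)} = - \frac{\left(4 + 0\right) 0}{7} = - \frac{4 \cdot 0}{7} = \left(- \frac{1}{7}\right) 0 = 0$)
$\left(141 + \left(u{\left(1,1 \right)} - 25\right)\right)^{2} = \left(141 + \left(0 - 25\right)\right)^{2} = \left(141 - 25\right)^{2} = 116^{2} = 13456$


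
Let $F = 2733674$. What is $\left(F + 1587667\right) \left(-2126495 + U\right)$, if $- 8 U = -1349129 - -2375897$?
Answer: $-9743936861781$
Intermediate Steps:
$U = -128346$ ($U = - \frac{-1349129 - -2375897}{8} = - \frac{-1349129 + 2375897}{8} = \left(- \frac{1}{8}\right) 1026768 = -128346$)
$\left(F + 1587667\right) \left(-2126495 + U\right) = \left(2733674 + 1587667\right) \left(-2126495 - 128346\right) = 4321341 \left(-2254841\right) = -9743936861781$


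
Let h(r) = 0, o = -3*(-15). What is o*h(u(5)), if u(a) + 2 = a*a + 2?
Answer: 0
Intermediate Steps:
o = 45
u(a) = a**2 (u(a) = -2 + (a*a + 2) = -2 + (a**2 + 2) = -2 + (2 + a**2) = a**2)
o*h(u(5)) = 45*0 = 0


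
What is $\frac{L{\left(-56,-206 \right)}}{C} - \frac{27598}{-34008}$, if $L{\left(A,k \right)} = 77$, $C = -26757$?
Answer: $\frac{122636845}{151658676} \approx 0.80864$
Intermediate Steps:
$\frac{L{\left(-56,-206 \right)}}{C} - \frac{27598}{-34008} = \frac{77}{-26757} - \frac{27598}{-34008} = 77 \left(- \frac{1}{26757}\right) - - \frac{13799}{17004} = - \frac{77}{26757} + \frac{13799}{17004} = \frac{122636845}{151658676}$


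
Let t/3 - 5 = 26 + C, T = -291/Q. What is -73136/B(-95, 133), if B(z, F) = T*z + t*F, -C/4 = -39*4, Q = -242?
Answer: -17698912/63217845 ≈ -0.27997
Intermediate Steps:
C = 624 (C = -(-156)*4 = -4*(-156) = 624)
T = 291/242 (T = -291/(-242) = -291*(-1/242) = 291/242 ≈ 1.2025)
t = 1965 (t = 15 + 3*(26 + 624) = 15 + 3*650 = 15 + 1950 = 1965)
B(z, F) = 1965*F + 291*z/242 (B(z, F) = 291*z/242 + 1965*F = 1965*F + 291*z/242)
-73136/B(-95, 133) = -73136/(1965*133 + (291/242)*(-95)) = -73136/(261345 - 27645/242) = -73136/63217845/242 = -73136*242/63217845 = -17698912/63217845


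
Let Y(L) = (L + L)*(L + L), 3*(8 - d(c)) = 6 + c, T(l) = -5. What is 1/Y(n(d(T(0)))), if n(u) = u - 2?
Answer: 9/1156 ≈ 0.0077855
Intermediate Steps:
d(c) = 6 - c/3 (d(c) = 8 - (6 + c)/3 = 8 + (-2 - c/3) = 6 - c/3)
n(u) = -2 + u
Y(L) = 4*L**2 (Y(L) = (2*L)*(2*L) = 4*L**2)
1/Y(n(d(T(0)))) = 1/(4*(-2 + (6 - 1/3*(-5)))**2) = 1/(4*(-2 + (6 + 5/3))**2) = 1/(4*(-2 + 23/3)**2) = 1/(4*(17/3)**2) = 1/(4*(289/9)) = 1/(1156/9) = 9/1156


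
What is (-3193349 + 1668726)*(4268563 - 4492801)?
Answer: 341878412274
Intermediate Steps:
(-3193349 + 1668726)*(4268563 - 4492801) = -1524623*(-224238) = 341878412274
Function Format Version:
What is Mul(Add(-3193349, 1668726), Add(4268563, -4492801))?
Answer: 341878412274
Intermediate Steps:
Mul(Add(-3193349, 1668726), Add(4268563, -4492801)) = Mul(-1524623, -224238) = 341878412274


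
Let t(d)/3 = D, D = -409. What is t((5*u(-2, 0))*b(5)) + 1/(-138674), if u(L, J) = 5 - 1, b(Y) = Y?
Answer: -170152999/138674 ≈ -1227.0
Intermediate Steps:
u(L, J) = 4
t(d) = -1227 (t(d) = 3*(-409) = -1227)
t((5*u(-2, 0))*b(5)) + 1/(-138674) = -1227 + 1/(-138674) = -1227 - 1/138674 = -170152999/138674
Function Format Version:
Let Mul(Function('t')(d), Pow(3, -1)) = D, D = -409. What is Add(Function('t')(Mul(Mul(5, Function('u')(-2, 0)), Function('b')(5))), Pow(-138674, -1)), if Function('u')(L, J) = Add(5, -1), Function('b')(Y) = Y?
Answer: Rational(-170152999, 138674) ≈ -1227.0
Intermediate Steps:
Function('u')(L, J) = 4
Function('t')(d) = -1227 (Function('t')(d) = Mul(3, -409) = -1227)
Add(Function('t')(Mul(Mul(5, Function('u')(-2, 0)), Function('b')(5))), Pow(-138674, -1)) = Add(-1227, Pow(-138674, -1)) = Add(-1227, Rational(-1, 138674)) = Rational(-170152999, 138674)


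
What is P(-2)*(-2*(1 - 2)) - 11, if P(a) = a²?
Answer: -3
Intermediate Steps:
P(-2)*(-2*(1 - 2)) - 11 = (-2)²*(-2*(1 - 2)) - 11 = 4*(-2*(-1)) - 11 = 4*2 - 11 = 8 - 11 = -3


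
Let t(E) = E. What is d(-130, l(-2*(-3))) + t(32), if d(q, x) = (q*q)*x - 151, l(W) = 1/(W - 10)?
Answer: -4344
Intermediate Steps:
l(W) = 1/(-10 + W)
d(q, x) = -151 + x*q**2 (d(q, x) = q**2*x - 151 = x*q**2 - 151 = -151 + x*q**2)
d(-130, l(-2*(-3))) + t(32) = (-151 + (-130)**2/(-10 - 2*(-3))) + 32 = (-151 + 16900/(-10 + 6)) + 32 = (-151 + 16900/(-4)) + 32 = (-151 - 1/4*16900) + 32 = (-151 - 4225) + 32 = -4376 + 32 = -4344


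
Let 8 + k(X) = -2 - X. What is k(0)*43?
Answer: -430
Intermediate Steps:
k(X) = -10 - X (k(X) = -8 + (-2 - X) = -10 - X)
k(0)*43 = (-10 - 1*0)*43 = (-10 + 0)*43 = -10*43 = -430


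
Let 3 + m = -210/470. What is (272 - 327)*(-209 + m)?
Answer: 549175/47 ≈ 11685.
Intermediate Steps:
m = -162/47 (m = -3 - 210/470 = -3 - 210*1/470 = -3 - 21/47 = -162/47 ≈ -3.4468)
(272 - 327)*(-209 + m) = (272 - 327)*(-209 - 162/47) = -55*(-9985/47) = 549175/47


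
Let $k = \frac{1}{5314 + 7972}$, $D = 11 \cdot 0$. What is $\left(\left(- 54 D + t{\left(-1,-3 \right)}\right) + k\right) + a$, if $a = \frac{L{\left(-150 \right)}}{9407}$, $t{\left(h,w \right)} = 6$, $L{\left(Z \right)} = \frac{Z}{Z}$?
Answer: $\frac{749911105}{124981402} \approx 6.0002$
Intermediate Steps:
$L{\left(Z \right)} = 1$
$a = \frac{1}{9407}$ ($a = 1 \cdot \frac{1}{9407} = \frac{1}{9407} \approx 0.0001063$)
$D = 0$
$k = \frac{1}{13286} \approx 7.5267 \cdot 10^{-5}$
$\left(\left(- 54 D + t{\left(-1,-3 \right)}\right) + k\right) + a = \left(\left(\left(-54\right) 0 + 6\right) + \frac{1}{13286}\right) + \frac{1}{9407} = \left(\left(0 + 6\right) + \frac{1}{13286}\right) + \frac{1}{9407} = \left(6 + \frac{1}{13286}\right) + \frac{1}{9407} = \frac{79717}{13286} + \frac{1}{9407} = \frac{749911105}{124981402}$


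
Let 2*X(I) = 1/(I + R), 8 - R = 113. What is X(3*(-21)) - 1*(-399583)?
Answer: 134259887/336 ≈ 3.9958e+5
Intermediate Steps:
R = -105 (R = 8 - 1*113 = 8 - 113 = -105)
X(I) = 1/(2*(-105 + I)) (X(I) = 1/(2*(I - 105)) = 1/(2*(-105 + I)))
X(3*(-21)) - 1*(-399583) = 1/(2*(-105 + 3*(-21))) - 1*(-399583) = 1/(2*(-105 - 63)) + 399583 = (½)/(-168) + 399583 = (½)*(-1/168) + 399583 = -1/336 + 399583 = 134259887/336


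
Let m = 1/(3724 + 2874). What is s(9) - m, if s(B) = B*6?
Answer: 356291/6598 ≈ 54.000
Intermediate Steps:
s(B) = 6*B
m = 1/6598 ≈ 0.00015156
s(9) - m = 6*9 - 1*1/6598 = 54 - 1/6598 = 356291/6598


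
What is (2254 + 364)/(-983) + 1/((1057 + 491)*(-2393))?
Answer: -9698025935/3641389812 ≈ -2.6633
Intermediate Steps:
(2254 + 364)/(-983) + 1/((1057 + 491)*(-2393)) = 2618*(-1/983) - 1/2393/1548 = -2618/983 + (1/1548)*(-1/2393) = -2618/983 - 1/3704364 = -9698025935/3641389812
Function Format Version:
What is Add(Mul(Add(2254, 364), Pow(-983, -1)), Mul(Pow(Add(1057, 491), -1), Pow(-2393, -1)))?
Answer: Rational(-9698025935, 3641389812) ≈ -2.6633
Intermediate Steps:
Add(Mul(Add(2254, 364), Pow(-983, -1)), Mul(Pow(Add(1057, 491), -1), Pow(-2393, -1))) = Add(Mul(2618, Rational(-1, 983)), Mul(Pow(1548, -1), Rational(-1, 2393))) = Add(Rational(-2618, 983), Mul(Rational(1, 1548), Rational(-1, 2393))) = Add(Rational(-2618, 983), Rational(-1, 3704364)) = Rational(-9698025935, 3641389812)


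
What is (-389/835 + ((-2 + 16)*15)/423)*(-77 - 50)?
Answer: -457327/117735 ≈ -3.8844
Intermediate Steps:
(-389/835 + ((-2 + 16)*15)/423)*(-77 - 50) = (-389*1/835 + (14*15)*(1/423))*(-127) = (-389/835 + 210*(1/423))*(-127) = (-389/835 + 70/141)*(-127) = (3601/117735)*(-127) = -457327/117735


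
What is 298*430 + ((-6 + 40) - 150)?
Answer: 128024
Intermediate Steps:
298*430 + ((-6 + 40) - 150) = 128140 + (34 - 150) = 128140 - 116 = 128024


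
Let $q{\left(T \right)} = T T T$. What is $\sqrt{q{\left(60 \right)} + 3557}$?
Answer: $\sqrt{219557} \approx 468.57$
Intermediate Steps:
$q{\left(T \right)} = T^{3}$ ($q{\left(T \right)} = T^{2} T = T^{3}$)
$\sqrt{q{\left(60 \right)} + 3557} = \sqrt{60^{3} + 3557} = \sqrt{216000 + 3557} = \sqrt{219557}$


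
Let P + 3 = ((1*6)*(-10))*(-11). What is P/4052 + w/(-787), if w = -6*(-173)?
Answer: -3688917/3188924 ≈ -1.1568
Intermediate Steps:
P = 657 (P = -3 + ((1*6)*(-10))*(-11) = -3 + (6*(-10))*(-11) = -3 - 60*(-11) = -3 + 660 = 657)
w = 1038
P/4052 + w/(-787) = 657/4052 + 1038/(-787) = 657*(1/4052) + 1038*(-1/787) = 657/4052 - 1038/787 = -3688917/3188924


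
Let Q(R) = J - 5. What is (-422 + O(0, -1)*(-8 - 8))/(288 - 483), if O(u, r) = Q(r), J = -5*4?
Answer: 22/195 ≈ 0.11282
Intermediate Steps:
J = -20
Q(R) = -25 (Q(R) = -20 - 5 = -25)
O(u, r) = -25
(-422 + O(0, -1)*(-8 - 8))/(288 - 483) = (-422 - 25*(-8 - 8))/(288 - 483) = (-422 - 25*(-16))/(-195) = (-422 + 400)*(-1/195) = -22*(-1/195) = 22/195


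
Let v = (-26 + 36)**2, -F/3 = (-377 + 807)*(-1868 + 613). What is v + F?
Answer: 1619050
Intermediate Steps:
F = 1618950 (F = -3*(-377 + 807)*(-1868 + 613) = -1290*(-1255) = -3*(-539650) = 1618950)
v = 100 (v = 10**2 = 100)
v + F = 100 + 1618950 = 1619050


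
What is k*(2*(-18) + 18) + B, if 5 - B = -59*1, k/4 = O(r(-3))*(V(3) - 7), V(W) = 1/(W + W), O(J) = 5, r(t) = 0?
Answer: 2524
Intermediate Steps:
V(W) = 1/(2*W)
k = -410/3 (k = 4*(5*((1/2)/3 - 7)) = 4*(5*((1/2)*(1/3) - 7)) = 4*(5*(1/6 - 7)) = 4*(5*(-41/6)) = 4*(-205/6) = -410/3 ≈ -136.67)
B = 64 (B = 5 - (-59) = 5 - 1*(-59) = 5 + 59 = 64)
k*(2*(-18) + 18) + B = -410*(2*(-18) + 18)/3 + 64 = -410*(-36 + 18)/3 + 64 = -410/3*(-18) + 64 = 2460 + 64 = 2524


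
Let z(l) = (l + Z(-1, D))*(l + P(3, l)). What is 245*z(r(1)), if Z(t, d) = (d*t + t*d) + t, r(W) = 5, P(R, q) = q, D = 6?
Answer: -19600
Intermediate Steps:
Z(t, d) = t + 2*d*t (Z(t, d) = (d*t + d*t) + t = 2*d*t + t = t + 2*d*t)
z(l) = 2*l*(-13 + l) (z(l) = (l - (1 + 2*6))*(l + l) = (l - (1 + 12))*(2*l) = (l - 1*13)*(2*l) = (l - 13)*(2*l) = (-13 + l)*(2*l) = 2*l*(-13 + l))
245*z(r(1)) = 245*(2*5*(-13 + 5)) = 245*(2*5*(-8)) = 245*(-80) = -19600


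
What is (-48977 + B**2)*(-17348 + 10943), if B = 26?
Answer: 309367905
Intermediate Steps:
(-48977 + B**2)*(-17348 + 10943) = (-48977 + 26**2)*(-17348 + 10943) = (-48977 + 676)*(-6405) = -48301*(-6405) = 309367905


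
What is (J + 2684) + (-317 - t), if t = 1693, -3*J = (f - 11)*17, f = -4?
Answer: 759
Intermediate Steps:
J = 85 (J = -(-4 - 11)*17/3 = -(-5)*17 = -⅓*(-255) = 85)
(J + 2684) + (-317 - t) = (85 + 2684) + (-317 - 1*1693) = 2769 + (-317 - 1693) = 2769 - 2010 = 759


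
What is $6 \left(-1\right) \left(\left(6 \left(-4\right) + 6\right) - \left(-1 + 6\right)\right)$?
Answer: $138$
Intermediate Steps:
$6 \left(-1\right) \left(\left(6 \left(-4\right) + 6\right) - \left(-1 + 6\right)\right) = - 6 \left(\left(-24 + 6\right) - 5\right) = - 6 \left(-18 - 5\right) = \left(-6\right) \left(-23\right) = 138$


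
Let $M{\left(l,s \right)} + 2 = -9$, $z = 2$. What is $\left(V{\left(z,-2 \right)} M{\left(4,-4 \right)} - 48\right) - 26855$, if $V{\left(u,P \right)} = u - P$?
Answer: $-26947$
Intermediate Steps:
$M{\left(l,s \right)} = -11$ ($M{\left(l,s \right)} = -2 - 9 = -11$)
$\left(V{\left(z,-2 \right)} M{\left(4,-4 \right)} - 48\right) - 26855 = \left(\left(2 - -2\right) \left(-11\right) - 48\right) - 26855 = \left(\left(2 + 2\right) \left(-11\right) - 48\right) - 26855 = \left(4 \left(-11\right) - 48\right) - 26855 = \left(-44 - 48\right) - 26855 = -92 - 26855 = -26947$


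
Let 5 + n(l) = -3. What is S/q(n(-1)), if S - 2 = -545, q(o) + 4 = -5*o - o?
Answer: -543/44 ≈ -12.341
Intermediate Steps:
n(l) = -8 (n(l) = -5 - 3 = -8)
q(o) = -4 - 6*o (q(o) = -4 + (-5*o - o) = -4 - 6*o)
S = -543 (S = 2 - 545 = -543)
S/q(n(-1)) = -543/(-4 - 6*(-8)) = -543/(-4 + 48) = -543/44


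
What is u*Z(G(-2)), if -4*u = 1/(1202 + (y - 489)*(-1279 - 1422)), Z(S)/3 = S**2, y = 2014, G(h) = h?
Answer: 3/4117823 ≈ 7.2854e-7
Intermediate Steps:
Z(S) = 3*S**2
u = 1/16471292 (u = -1/(4*(1202 + (2014 - 489)*(-1279 - 1422))) = -1/(4*(1202 + 1525*(-2701))) = -1/(4*(1202 - 4119025)) = -1/4/(-4117823) = -1/4*(-1/4117823) = 1/16471292 ≈ 6.0712e-8)
u*Z(G(-2)) = (3*(-2)**2)/16471292 = (3*4)/16471292 = (1/16471292)*12 = 3/4117823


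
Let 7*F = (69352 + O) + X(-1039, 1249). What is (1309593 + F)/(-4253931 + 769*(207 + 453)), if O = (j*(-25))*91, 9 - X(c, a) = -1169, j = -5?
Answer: -9249056/26224737 ≈ -0.35268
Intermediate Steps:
X(c, a) = 1178 (X(c, a) = 9 - 1*(-1169) = 9 + 1169 = 1178)
O = 11375 (O = -5*(-25)*91 = 125*91 = 11375)
F = 81905/7 (F = ((69352 + 11375) + 1178)/7 = (80727 + 1178)/7 = (⅐)*81905 = 81905/7 ≈ 11701.)
(1309593 + F)/(-4253931 + 769*(207 + 453)) = (1309593 + 81905/7)/(-4253931 + 769*(207 + 453)) = 9249056/(7*(-4253931 + 769*660)) = 9249056/(7*(-4253931 + 507540)) = (9249056/7)/(-3746391) = (9249056/7)*(-1/3746391) = -9249056/26224737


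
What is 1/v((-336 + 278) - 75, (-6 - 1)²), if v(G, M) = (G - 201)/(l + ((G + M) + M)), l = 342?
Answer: -307/334 ≈ -0.91916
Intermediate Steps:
v(G, M) = (-201 + G)/(342 + G + 2*M) (v(G, M) = (G - 201)/(342 + ((G + M) + M)) = (-201 + G)/(342 + (G + 2*M)) = (-201 + G)/(342 + G + 2*M))
1/v((-336 + 278) - 75, (-6 - 1)²) = 1/((-201 + ((-336 + 278) - 75))/(342 + ((-336 + 278) - 75) + 2*(-6 - 1)²)) = 1/((-201 + (-58 - 75))/(342 + (-58 - 75) + 2*(-7)²)) = 1/((-201 - 133)/(342 - 133 + 2*49)) = 1/(-334/(342 - 133 + 98)) = 1/(-334/307) = -307/334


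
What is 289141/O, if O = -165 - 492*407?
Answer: -289141/200409 ≈ -1.4428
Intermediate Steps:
O = -200409 (O = -165 - 200244 = -200409)
289141/O = 289141/(-200409) = 289141*(-1/200409) = -289141/200409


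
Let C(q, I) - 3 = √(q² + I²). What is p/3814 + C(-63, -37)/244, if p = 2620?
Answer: 325361/465308 + √5338/244 ≈ 0.99867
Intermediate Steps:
C(q, I) = 3 + √(I² + q²) (C(q, I) = 3 + √(q² + I²) = 3 + √(I² + q²))
p/3814 + C(-63, -37)/244 = 2620/3814 + (3 + √((-37)² + (-63)²))/244 = 2620*(1/3814) + (3 + √(1369 + 3969))*(1/244) = 1310/1907 + (3 + √5338)*(1/244) = 1310/1907 + (3/244 + √5338/244) = 325361/465308 + √5338/244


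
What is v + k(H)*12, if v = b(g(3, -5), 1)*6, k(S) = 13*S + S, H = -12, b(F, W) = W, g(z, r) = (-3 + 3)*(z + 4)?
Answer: -2010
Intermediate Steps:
g(z, r) = 0 (g(z, r) = 0*(4 + z) = 0)
k(S) = 14*S
v = 6 (v = 1*6 = 6)
v + k(H)*12 = 6 + (14*(-12))*12 = 6 - 168*12 = 6 - 2016 = -2010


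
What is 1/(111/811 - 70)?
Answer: -811/56659 ≈ -0.014314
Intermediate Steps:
1/(111/811 - 70) = 1/(-56659/811) = -811/56659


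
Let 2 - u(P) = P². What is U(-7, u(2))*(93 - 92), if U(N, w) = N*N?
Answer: 49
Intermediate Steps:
u(P) = 2 - P²
U(N, w) = N²
U(-7, u(2))*(93 - 92) = (-7)²*(93 - 92) = 49*1 = 49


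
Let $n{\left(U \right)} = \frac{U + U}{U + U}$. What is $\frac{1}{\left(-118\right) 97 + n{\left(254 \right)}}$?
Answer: $- \frac{1}{11445} \approx -8.7374 \cdot 10^{-5}$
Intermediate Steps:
$n{\left(U \right)} = 1$ ($n{\left(U \right)} = \frac{2 U}{2 U} = 2 U \frac{1}{2 U} = 1$)
$\frac{1}{\left(-118\right) 97 + n{\left(254 \right)}} = \frac{1}{\left(-118\right) 97 + 1} = \frac{1}{-11446 + 1} = \frac{1}{-11445} = - \frac{1}{11445}$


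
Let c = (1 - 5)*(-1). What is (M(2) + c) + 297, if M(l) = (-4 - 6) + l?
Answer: 293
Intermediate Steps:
c = 4 (c = -4*(-1) = 4)
M(l) = -10 + l
(M(2) + c) + 297 = ((-10 + 2) + 4) + 297 = (-8 + 4) + 297 = -4 + 297 = 293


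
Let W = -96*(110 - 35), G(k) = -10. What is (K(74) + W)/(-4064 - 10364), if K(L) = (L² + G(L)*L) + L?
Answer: 1195/7214 ≈ 0.16565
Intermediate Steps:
K(L) = L² - 9*L (K(L) = (L² - 10*L) + L = L² - 9*L)
W = -7200 (W = -96*75 = -1*7200 = -7200)
(K(74) + W)/(-4064 - 10364) = (74*(-9 + 74) - 7200)/(-4064 - 10364) = (74*65 - 7200)/(-14428) = (4810 - 7200)*(-1/14428) = -2390*(-1/14428) = 1195/7214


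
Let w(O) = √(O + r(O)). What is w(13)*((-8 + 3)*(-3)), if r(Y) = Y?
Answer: 15*√26 ≈ 76.485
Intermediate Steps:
w(O) = √2*√O (w(O) = √(O + O) = √(2*O) = √2*√O)
w(13)*((-8 + 3)*(-3)) = (√2*√13)*((-8 + 3)*(-3)) = √26*(-5*(-3)) = √26*15 = 15*√26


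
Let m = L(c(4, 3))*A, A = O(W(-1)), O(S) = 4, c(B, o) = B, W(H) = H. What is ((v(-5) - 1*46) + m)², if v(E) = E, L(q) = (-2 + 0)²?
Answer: 1225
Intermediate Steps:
L(q) = 4 (L(q) = (-2)² = 4)
A = 4
m = 16 (m = 4*4 = 16)
((v(-5) - 1*46) + m)² = ((-5 - 1*46) + 16)² = ((-5 - 46) + 16)² = (-51 + 16)² = (-35)² = 1225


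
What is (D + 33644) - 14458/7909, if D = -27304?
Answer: 50128602/7909 ≈ 6338.2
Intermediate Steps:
(D + 33644) - 14458/7909 = (-27304 + 33644) - 14458/7909 = 6340 - 14458*1/7909 = 6340 - 14458/7909 = 50128602/7909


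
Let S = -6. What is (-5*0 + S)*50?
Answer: -300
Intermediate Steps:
(-5*0 + S)*50 = (-5*0 - 6)*50 = (0 - 6)*50 = -6*50 = -300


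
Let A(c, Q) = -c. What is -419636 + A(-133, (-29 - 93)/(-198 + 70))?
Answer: -419503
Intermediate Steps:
-419636 + A(-133, (-29 - 93)/(-198 + 70)) = -419636 - 1*(-133) = -419636 + 133 = -419503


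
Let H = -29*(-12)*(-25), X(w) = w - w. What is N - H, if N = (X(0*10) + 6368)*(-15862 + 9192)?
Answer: -42465860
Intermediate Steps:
X(w) = 0
N = -42474560 (N = (0 + 6368)*(-15862 + 9192) = 6368*(-6670) = -42474560)
H = -8700 (H = 348*(-25) = -8700)
N - H = -42474560 - 1*(-8700) = -42474560 + 8700 = -42465860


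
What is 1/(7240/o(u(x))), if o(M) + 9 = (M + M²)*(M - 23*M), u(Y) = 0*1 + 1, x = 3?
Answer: -53/7240 ≈ -0.0073204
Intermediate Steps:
u(Y) = 1 (u(Y) = 0 + 1 = 1)
o(M) = -9 - 22*M*(M + M²) (o(M) = -9 + (M + M²)*(M - 23*M) = -9 + (M + M²)*(-22*M) = -9 - 22*M*(M + M²))
1/(7240/o(u(x))) = 1/(7240/(-9 - 22*1² - 22*1³)) = 1/(7240/(-9 - 22*1 - 22*1)) = 1/(7240/(-9 - 22 - 22)) = 1/(7240/(-53)) = 1/(7240*(-1/53)) = 1/(-7240/53) = -53/7240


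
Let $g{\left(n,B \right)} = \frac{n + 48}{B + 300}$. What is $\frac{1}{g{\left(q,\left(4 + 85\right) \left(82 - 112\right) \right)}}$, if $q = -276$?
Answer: $\frac{395}{38} \approx 10.395$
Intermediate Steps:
$g{\left(n,B \right)} = \frac{48 + n}{300 + B}$
$\frac{1}{g{\left(q,\left(4 + 85\right) \left(82 - 112\right) \right)}} = \frac{1}{\frac{1}{300 + \left(4 + 85\right) \left(82 - 112\right)} \left(48 - 276\right)} = \frac{1}{\frac{1}{300 + 89 \left(-30\right)} \left(-228\right)} = \frac{1}{\frac{1}{300 - 2670} \left(-228\right)} = \frac{1}{\frac{1}{-2370} \left(-228\right)} = \frac{1}{\left(- \frac{1}{2370}\right) \left(-228\right)} = \frac{1}{\frac{38}{395}} = \frac{395}{38}$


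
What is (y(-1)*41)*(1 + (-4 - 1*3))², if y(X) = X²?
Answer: 1476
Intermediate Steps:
(y(-1)*41)*(1 + (-4 - 1*3))² = ((-1)²*41)*(1 + (-4 - 1*3))² = (1*41)*(1 + (-4 - 3))² = 41*(1 - 7)² = 41*(-6)² = 41*36 = 1476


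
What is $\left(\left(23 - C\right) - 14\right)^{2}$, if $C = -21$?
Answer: $900$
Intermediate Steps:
$\left(\left(23 - C\right) - 14\right)^{2} = \left(\left(23 - -21\right) - 14\right)^{2} = \left(\left(23 + 21\right) - 14\right)^{2} = \left(44 - 14\right)^{2} = 30^{2} = 900$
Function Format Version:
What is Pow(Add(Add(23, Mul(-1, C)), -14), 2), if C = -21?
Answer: 900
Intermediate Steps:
Pow(Add(Add(23, Mul(-1, C)), -14), 2) = Pow(Add(Add(23, Mul(-1, -21)), -14), 2) = Pow(Add(Add(23, 21), -14), 2) = Pow(Add(44, -14), 2) = Pow(30, 2) = 900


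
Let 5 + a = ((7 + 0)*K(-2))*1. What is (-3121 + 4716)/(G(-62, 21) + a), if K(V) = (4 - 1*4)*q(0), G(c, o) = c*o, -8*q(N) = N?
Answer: -1595/1307 ≈ -1.2204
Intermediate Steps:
q(N) = -N/8
K(V) = 0 (K(V) = (4 - 1*4)*(-⅛*0) = (4 - 4)*0 = 0*0 = 0)
a = -5 (a = -5 + ((7 + 0)*0)*1 = -5 + (7*0)*1 = -5 + 0*1 = -5 + 0 = -5)
(-3121 + 4716)/(G(-62, 21) + a) = (-3121 + 4716)/(-62*21 - 5) = 1595/(-1302 - 5) = 1595/(-1307) = 1595*(-1/1307) = -1595/1307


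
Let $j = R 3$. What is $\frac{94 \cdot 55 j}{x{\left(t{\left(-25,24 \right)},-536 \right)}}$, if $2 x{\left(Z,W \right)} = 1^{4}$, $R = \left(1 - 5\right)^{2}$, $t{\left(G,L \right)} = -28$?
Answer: $496320$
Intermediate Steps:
$R = 16$ ($R = \left(-4\right)^{2} = 16$)
$x{\left(Z,W \right)} = \frac{1}{2}$ ($x{\left(Z,W \right)} = \frac{1^{4}}{2} = \frac{1}{2} \cdot 1 = \frac{1}{2}$)
$j = 48$ ($j = 16 \cdot 3 = 48$)
$\frac{94 \cdot 55 j}{x{\left(t{\left(-25,24 \right)},-536 \right)}} = 94 \cdot 55 \cdot 48 \frac{1}{\frac{1}{2}} = 5170 \cdot 48 \cdot 2 = 248160 \cdot 2 = 496320$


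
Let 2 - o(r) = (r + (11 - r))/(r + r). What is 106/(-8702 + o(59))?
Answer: -12508/1026611 ≈ -0.012184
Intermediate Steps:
o(r) = 2 - 11/(2*r) (o(r) = 2 - (r + (11 - r))/(r + r) = 2 - 11/(2*r))
106/(-8702 + o(59)) = 106/(-8702 + (2 - 11/2/59)) = 106/(-8702 + (2 - 11/2*1/59)) = 106/(-8702 + (2 - 11/118)) = 106/(-8702 + 225/118) = 106/(-1026611/118) = 106*(-118/1026611) = -12508/1026611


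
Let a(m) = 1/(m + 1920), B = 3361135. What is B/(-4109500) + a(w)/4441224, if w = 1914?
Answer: -2861611992179833/3498756962367600 ≈ -0.81789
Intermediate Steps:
a(m) = 1/(1920 + m)
B/(-4109500) + a(w)/4441224 = 3361135/(-4109500) + 1/((1920 + 1914)*4441224) = 3361135*(-1/4109500) + (1/4441224)/3834 = -672227/821900 + (1/3834)*(1/4441224) = -672227/821900 + 1/17027652816 = -2861611992179833/3498756962367600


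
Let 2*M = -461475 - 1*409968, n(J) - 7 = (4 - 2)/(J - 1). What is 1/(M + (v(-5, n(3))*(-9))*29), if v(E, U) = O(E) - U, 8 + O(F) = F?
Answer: -2/860481 ≈ -2.3243e-6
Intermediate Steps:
O(F) = -8 + F
n(J) = 7 + 2/(-1 + J) (n(J) = 7 + (4 - 2)/(J - 1) = 7 + 2/(-1 + J))
v(E, U) = -8 + E - U (v(E, U) = (-8 + E) - U = -8 + E - U)
M = -871443/2 (M = (-461475 - 1*409968)/2 = (-461475 - 409968)/2 = (½)*(-871443) = -871443/2 ≈ -4.3572e+5)
1/(M + (v(-5, n(3))*(-9))*29) = 1/(-871443/2 + ((-8 - 5 - (-5 + 7*3)/(-1 + 3))*(-9))*29) = 1/(-871443/2 + ((-8 - 5 - (-5 + 21)/2)*(-9))*29) = 1/(-871443/2 + ((-8 - 5 - 16/2)*(-9))*29) = 1/(-871443/2 + ((-8 - 5 - 1*8)*(-9))*29) = 1/(-871443/2 + ((-8 - 5 - 8)*(-9))*29) = 1/(-871443/2 - 21*(-9)*29) = 1/(-871443/2 + 189*29) = 1/(-871443/2 + 5481) = 1/(-860481/2) = -2/860481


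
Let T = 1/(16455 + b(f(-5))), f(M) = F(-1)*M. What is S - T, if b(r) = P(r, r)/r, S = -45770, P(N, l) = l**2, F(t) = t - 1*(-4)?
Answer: -752458801/16440 ≈ -45770.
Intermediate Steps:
F(t) = 4 + t (F(t) = t + 4 = 4 + t)
f(M) = 3*M (f(M) = (4 - 1)*M = 3*M)
b(r) = r (b(r) = r**2/r = r)
T = 1/16440 (T = 1/(16455 + 3*(-5)) = 1/(16455 - 15) = 1/16440 ≈ 6.0827e-5)
S - T = -45770 - 1*1/16440 = -45770 - 1/16440 = -752458801/16440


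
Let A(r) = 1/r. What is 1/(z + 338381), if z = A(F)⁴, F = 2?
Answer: 16/5414097 ≈ 2.9552e-6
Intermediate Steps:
z = 1/16 (z = (1/2)⁴ = (½)⁴ = 1/16 ≈ 0.062500)
1/(z + 338381) = 1/(1/16 + 338381) = 1/(5414097/16) = 16/5414097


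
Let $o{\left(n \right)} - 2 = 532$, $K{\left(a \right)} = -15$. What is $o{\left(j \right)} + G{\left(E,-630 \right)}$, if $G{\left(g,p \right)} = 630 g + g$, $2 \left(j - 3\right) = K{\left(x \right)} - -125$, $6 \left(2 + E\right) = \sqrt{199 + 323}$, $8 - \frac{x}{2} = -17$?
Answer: $-728 + \frac{631 \sqrt{58}}{2} \approx 1674.8$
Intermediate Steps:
$x = 50$ ($x = 16 - -34 = 16 + 34 = 50$)
$E = -2 + \frac{\sqrt{58}}{2}$ ($E = -2 + \frac{\sqrt{199 + 323}}{6} = -2 + \frac{\sqrt{522}}{6} = -2 + \frac{3 \sqrt{58}}{6} = -2 + \frac{\sqrt{58}}{2} \approx 1.8079$)
$j = 58$ ($j = 3 + \frac{-15 - -125}{2} = 3 + \frac{-15 + 125}{2} = 3 + \frac{1}{2} \cdot 110 = 3 + 55 = 58$)
$o{\left(n \right)} = 534$ ($o{\left(n \right)} = 2 + 532 = 534$)
$G{\left(g,p \right)} = 631 g$
$o{\left(j \right)} + G{\left(E,-630 \right)} = 534 + 631 \left(-2 + \frac{\sqrt{58}}{2}\right) = 534 - \left(1262 - \frac{631 \sqrt{58}}{2}\right) = -728 + \frac{631 \sqrt{58}}{2}$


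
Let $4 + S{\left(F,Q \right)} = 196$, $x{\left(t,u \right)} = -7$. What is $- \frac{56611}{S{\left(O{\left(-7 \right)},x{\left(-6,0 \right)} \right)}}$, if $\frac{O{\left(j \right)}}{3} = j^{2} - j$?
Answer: $- \frac{56611}{192} \approx -294.85$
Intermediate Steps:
$O{\left(j \right)} = - 3 j + 3 j^{2}$ ($O{\left(j \right)} = 3 \left(j^{2} - j\right) = - 3 j + 3 j^{2}$)
$S{\left(F,Q \right)} = 192$ ($S{\left(F,Q \right)} = -4 + 196 = 192$)
$- \frac{56611}{S{\left(O{\left(-7 \right)},x{\left(-6,0 \right)} \right)}} = - \frac{56611}{192}$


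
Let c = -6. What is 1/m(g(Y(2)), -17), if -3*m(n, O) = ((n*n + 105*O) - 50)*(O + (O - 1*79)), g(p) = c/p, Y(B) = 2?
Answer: -3/206338 ≈ -1.4539e-5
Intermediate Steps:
g(p) = -6/p
m(n, O) = -(-79 + 2*O)*(-50 + n**2 + 105*O)/3 (m(n, O) = -((n*n + 105*O) - 50)*(O + (O - 1*79))/3 = -((n**2 + 105*O) - 50)*(O + (O - 79))/3 = -(-50 + n**2 + 105*O)*(O + (-79 + O))/3 = -(-50 + n**2 + 105*O)*(-79 + 2*O)/3 = -(-79 + 2*O)*(-50 + n**2 + 105*O)/3)
1/m(g(Y(2)), -17) = 1/(-3950/3 - 70*(-17)**2 + 79*(-6/2)**2/3 + (8395/3)*(-17) - 2/3*(-17)*(-6/2)**2) = 1/(-3950/3 - 70*289 + 79*(-6*1/2)**2/3 - 142715/3 - 2/3*(-17)*(-6*1/2)**2) = 1/(-3950/3 - 20230 + (79/3)*(-3)**2 - 142715/3 - 2/3*(-17)*(-3)**2) = 1/(-3950/3 - 20230 + (79/3)*9 - 142715/3 - 2/3*(-17)*9) = 1/(-3950/3 - 20230 + 237 - 142715/3 + 102) = 1/(-206338/3) = -3/206338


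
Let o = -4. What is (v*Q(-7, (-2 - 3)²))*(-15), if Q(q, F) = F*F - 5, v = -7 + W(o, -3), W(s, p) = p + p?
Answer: 120900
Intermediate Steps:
W(s, p) = 2*p
v = -13 (v = -7 + 2*(-3) = -7 - 6 = -13)
Q(q, F) = -5 + F² (Q(q, F) = F² - 5 = -5 + F²)
(v*Q(-7, (-2 - 3)²))*(-15) = -13*(-5 + ((-2 - 3)²)²)*(-15) = -13*(-5 + ((-5)²)²)*(-15) = -13*(-5 + 25²)*(-15) = -13*(-5 + 625)*(-15) = -13*620*(-15) = -8060*(-15) = 120900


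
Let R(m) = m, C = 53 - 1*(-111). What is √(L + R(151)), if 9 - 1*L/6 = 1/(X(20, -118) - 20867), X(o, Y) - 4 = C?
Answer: √87832087399/20699 ≈ 14.318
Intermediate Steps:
C = 164 (C = 53 + 111 = 164)
X(o, Y) = 168 (X(o, Y) = 4 + 164 = 168)
L = 1117752/20699 (L = 54 - 6/(168 - 20867) = 54 - 6/(-20699) = 54 - 6*(-1/20699) = 54 + 6/20699 = 1117752/20699 ≈ 54.000)
√(L + R(151)) = √(1117752/20699 + 151) = √(4243301/20699) = √87832087399/20699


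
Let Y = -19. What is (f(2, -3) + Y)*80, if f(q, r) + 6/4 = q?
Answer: -1480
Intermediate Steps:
f(q, r) = -3/2 + q
(f(2, -3) + Y)*80 = ((-3/2 + 2) - 19)*80 = (½ - 19)*80 = -37/2*80 = -1480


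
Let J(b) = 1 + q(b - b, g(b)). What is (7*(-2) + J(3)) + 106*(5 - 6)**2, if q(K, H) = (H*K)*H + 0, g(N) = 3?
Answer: 93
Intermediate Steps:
q(K, H) = K*H**2 (q(K, H) = K*H**2 + 0 = K*H**2)
J(b) = 1 (J(b) = 1 + (b - b)*3**2 = 1 + 0*9 = 1 + 0 = 1)
(7*(-2) + J(3)) + 106*(5 - 6)**2 = (7*(-2) + 1) + 106*(5 - 6)**2 = (-14 + 1) + 106*(-1)**2 = -13 + 106*1 = -13 + 106 = 93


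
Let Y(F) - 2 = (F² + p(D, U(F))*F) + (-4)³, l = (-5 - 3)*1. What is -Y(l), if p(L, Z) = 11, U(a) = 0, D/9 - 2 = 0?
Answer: 86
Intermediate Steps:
D = 18 (D = 18 + 9*0 = 18 + 0 = 18)
l = -8 (l = -8*1 = -8)
Y(F) = -62 + F² + 11*F (Y(F) = 2 + ((F² + 11*F) + (-4)³) = 2 + ((F² + 11*F) - 64) = 2 + (-64 + F² + 11*F) = -62 + F² + 11*F)
-Y(l) = -(-62 + (-8)² + 11*(-8)) = -(-62 + 64 - 88) = -1*(-86) = 86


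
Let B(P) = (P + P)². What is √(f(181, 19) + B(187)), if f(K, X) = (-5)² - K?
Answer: 2*√34930 ≈ 373.79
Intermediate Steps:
B(P) = 4*P² (B(P) = (2*P)² = 4*P²)
f(K, X) = 25 - K
√(f(181, 19) + B(187)) = √((25 - 1*181) + 4*187²) = √((25 - 181) + 4*34969) = √(-156 + 139876) = √139720 = 2*√34930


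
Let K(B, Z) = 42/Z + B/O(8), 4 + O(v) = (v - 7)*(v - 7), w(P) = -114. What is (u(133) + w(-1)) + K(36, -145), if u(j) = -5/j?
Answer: -2436221/19285 ≈ -126.33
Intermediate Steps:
O(v) = -4 + (-7 + v)² (O(v) = -4 + (v - 7)*(v - 7) = -4 + (-7 + v)*(-7 + v) = -4 + (-7 + v)²)
K(B, Z) = 42/Z - B/3 (K(B, Z) = 42/Z + B/(-4 + (-7 + 8)²) = 42/Z + B/(-4 + 1²) = 42/Z + B/(-4 + 1) = 42/Z + B/(-3) = 42/Z + B*(-⅓) = 42/Z - B/3)
(u(133) + w(-1)) + K(36, -145) = (-5/133 - 114) + (42/(-145) - ⅓*36) = (-5*1/133 - 114) + (42*(-1/145) - 12) = (-5/133 - 114) + (-42/145 - 12) = -15167/133 - 1782/145 = -2436221/19285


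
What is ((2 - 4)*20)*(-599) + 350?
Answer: 24310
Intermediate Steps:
((2 - 4)*20)*(-599) + 350 = -2*20*(-599) + 350 = -40*(-599) + 350 = 23960 + 350 = 24310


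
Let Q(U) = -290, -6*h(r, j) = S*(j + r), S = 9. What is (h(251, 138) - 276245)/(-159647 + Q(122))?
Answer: 553657/319874 ≈ 1.7309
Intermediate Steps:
h(r, j) = -3*j/2 - 3*r/2 (h(r, j) = -3*(j + r)/2 = -(9*j + 9*r)/6 = -3*j/2 - 3*r/2)
(h(251, 138) - 276245)/(-159647 + Q(122)) = ((-3/2*138 - 3/2*251) - 276245)/(-159647 - 290) = ((-207 - 753/2) - 276245)/(-159937) = (-1167/2 - 276245)*(-1/159937) = -553657/2*(-1/159937) = 553657/319874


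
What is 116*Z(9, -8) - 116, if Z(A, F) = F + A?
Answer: 0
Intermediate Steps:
Z(A, F) = A + F
116*Z(9, -8) - 116 = 116*(9 - 8) - 116 = 116*1 - 116 = 116 - 116 = 0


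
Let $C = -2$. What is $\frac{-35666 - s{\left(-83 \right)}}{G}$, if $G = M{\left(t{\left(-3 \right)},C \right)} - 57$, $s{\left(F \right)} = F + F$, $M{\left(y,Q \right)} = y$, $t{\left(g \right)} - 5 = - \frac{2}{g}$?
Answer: $\frac{53250}{77} \approx 691.56$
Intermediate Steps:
$t{\left(g \right)} = 5 - \frac{2}{g}$
$s{\left(F \right)} = 2 F$
$G = - \frac{154}{3}$ ($G = \left(5 - \frac{2}{-3}\right) - 57 = \left(5 - - \frac{2}{3}\right) - 57 = \left(5 + \frac{2}{3}\right) - 57 = \frac{17}{3} - 57 = - \frac{154}{3} \approx -51.333$)
$\frac{-35666 - s{\left(-83 \right)}}{G} = \frac{-35666 - 2 \left(-83\right)}{- \frac{154}{3}} = \left(-35666 - -166\right) \left(- \frac{3}{154}\right) = \left(-35666 + 166\right) \left(- \frac{3}{154}\right) = \left(-35500\right) \left(- \frac{3}{154}\right) = \frac{53250}{77}$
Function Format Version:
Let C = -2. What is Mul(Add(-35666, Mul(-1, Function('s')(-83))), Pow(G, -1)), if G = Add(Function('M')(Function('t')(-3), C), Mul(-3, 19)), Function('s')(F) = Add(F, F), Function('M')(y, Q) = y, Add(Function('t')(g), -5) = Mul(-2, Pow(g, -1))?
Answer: Rational(53250, 77) ≈ 691.56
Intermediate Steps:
Function('t')(g) = Add(5, Mul(-2, Pow(g, -1)))
Function('s')(F) = Mul(2, F)
G = Rational(-154, 3) (G = Add(Add(5, Mul(-2, Pow(-3, -1))), Mul(-3, 19)) = Add(Add(5, Mul(-2, Rational(-1, 3))), -57) = Add(Add(5, Rational(2, 3)), -57) = Add(Rational(17, 3), -57) = Rational(-154, 3) ≈ -51.333)
Mul(Add(-35666, Mul(-1, Function('s')(-83))), Pow(G, -1)) = Mul(Add(-35666, Mul(-1, Mul(2, -83))), Pow(Rational(-154, 3), -1)) = Mul(Add(-35666, Mul(-1, -166)), Rational(-3, 154)) = Mul(Add(-35666, 166), Rational(-3, 154)) = Mul(-35500, Rational(-3, 154)) = Rational(53250, 77)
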